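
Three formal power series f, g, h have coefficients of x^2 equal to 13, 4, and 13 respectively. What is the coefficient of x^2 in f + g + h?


Series addition is componentwise:
13 + 4 + 13
= 30

30


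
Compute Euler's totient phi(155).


phi(n) counts integers in [1, n] coprime to n. Using the multiplicative formula phi(n) = n * prod_{p | n} (1 - 1/p):
155 = 5 * 31, so
phi(155) = 155 * (1 - 1/5) * (1 - 1/31) = 120.

120


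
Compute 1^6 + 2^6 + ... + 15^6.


This power sum has a closed form given by Faulhaber's formula
sum_{k=1}^{m} k^p = (1 / (p + 1)) * sum_{j=0}^{p} C(p + 1, j) B_j m^(p + 1 - j),
but for small m direct computation is fastest:
1 + 64 + 729 + 4096 + 15625 + 46656 + 117649 + 262144 + 531441 + 1000000 + 1771561 + 2985984 + 4826809 + 7529536 + 11390625 = 30482920.

30482920


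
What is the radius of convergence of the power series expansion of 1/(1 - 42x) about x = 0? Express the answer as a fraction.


Expanding 1/(1 - 42x) = sum_{k>=0} 42^k x^k, the series converges when |42x| < 1, i.e., |x| < 1/42.
So the radius of convergence is 1/42 = 1/42.

1/42


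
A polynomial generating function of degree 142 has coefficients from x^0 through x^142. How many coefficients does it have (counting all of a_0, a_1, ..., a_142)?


A polynomial of degree 142 takes the form a_0 + a_1 x + ... + a_142 x^142.
The number of coefficients is 142 + 1 = 143.

143


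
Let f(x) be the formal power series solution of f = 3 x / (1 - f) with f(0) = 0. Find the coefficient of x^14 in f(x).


Apply Lagrange inversion: f = 3 x * phi(f) with phi(t) = 1/(1 - t), so
[x^n] f = 3^n * (1/n) [t^(n-1)] phi(t)^n = 3^n * (1/n) [t^(n-1)] (1 - t)^(-n) = 3^n * (1/n) C(2n - 2, n - 1) = 3^n * C_{n-1}.
For n = 14: C_13 = C(26, 13) / 14 = 10400600/14 = 742900.
With the 3^14 = 4782969 factor, the coefficient is 4782969 * 742900 = 3553267670100.

3553267670100


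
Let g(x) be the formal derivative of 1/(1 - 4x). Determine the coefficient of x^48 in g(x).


Differentiate termwise: d/dx sum_{k>=0} 4^k x^k = sum_{k>=1} k 4^k x^(k-1) = sum_{j>=0} (j+1) 4^(j+1) x^j.
Equivalently, d/dx [1/(1 - 4x)] = 4/(1 - 4x)^2.
For j = 48: 49 * 4^49 = 49 * 316912650057057350374175801344 = 15528719852795810168334614265856.

15528719852795810168334614265856


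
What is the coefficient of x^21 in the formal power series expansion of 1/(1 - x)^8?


The negative binomial / multiset identity is
1/(1 - x)^r = sum_{k>=0} C(k + r - 1, r - 1) x^k.
Here r = 8 and k = 21, so the coefficient is
C(21 + 7, 7) = C(28, 7)
= 1184040

1184040


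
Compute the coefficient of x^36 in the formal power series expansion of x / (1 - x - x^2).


Let f(x) = sum_{k>=0} a_k x^k. Multiplying f(x) * (1 - x - x^2) = x and matching coefficients gives a_0 = 0, a_1 = 1, and a_k = a_{k-1} + a_{k-2} for k >= 2. These are the Fibonacci numbers F_k.
Iterating from F_0 = 0, F_1 = 1:
F_0=0, F_1=1, F_2=1, F_3=2, F_4=3, F_5=5, F_6=8, F_7=13, F_8=21, F_9=34, ...
F_36 = 14930352.

14930352


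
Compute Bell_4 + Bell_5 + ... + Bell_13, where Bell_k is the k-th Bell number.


Recall Bell_k counts set partitions of a k-set (with Bell_0 = 1 by convention).
Bell_4 through Bell_13: 15, 52, 203, 877, 4140, 21147, 115975, 678570, 4213597, 27644437
Sum = 15 + 52 + 203 + 877 + 4140 + 21147 + 115975 + 678570 + 4213597 + 27644437 = 32679013.

32679013


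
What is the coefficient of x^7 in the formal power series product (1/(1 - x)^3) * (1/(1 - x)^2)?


Combine the factors: (1/(1 - x)^3) * (1/(1 - x)^2) = 1/(1 - x)^5.
Then use 1/(1 - x)^r = sum_{k>=0} C(k + r - 1, r - 1) x^k with r = 5 and k = 7:
C(11, 4) = 330.

330


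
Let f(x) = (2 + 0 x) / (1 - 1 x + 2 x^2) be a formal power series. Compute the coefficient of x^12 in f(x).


Write f(x) = sum_{k>=0} a_k x^k. Multiplying both sides by 1 - 1 x + 2 x^2 gives
(1 - 1 x + 2 x^2) sum_{k>=0} a_k x^k = 2 + 0 x.
Matching coefficients:
 x^0: a_0 = 2
 x^1: a_1 - 1 a_0 = 0  =>  a_1 = 1*2 + 0 = 2
 x^k (k >= 2): a_k = 1 a_{k-1} - 2 a_{k-2}.
Iterating: a_2 = -2, a_3 = -6, a_4 = -2, a_5 = 10, a_6 = 14, a_7 = -6, a_8 = -34, a_9 = -22, a_10 = 46, a_11 = 90, a_12 = -2.
So the coefficient of x^12 is -2.

-2


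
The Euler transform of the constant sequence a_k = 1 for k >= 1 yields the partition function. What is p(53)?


The Euler transform converts the sequence a_k = 1 into the number of integer partitions.
Using the recurrence or dynamic programming:
p(53) = 329931

329931


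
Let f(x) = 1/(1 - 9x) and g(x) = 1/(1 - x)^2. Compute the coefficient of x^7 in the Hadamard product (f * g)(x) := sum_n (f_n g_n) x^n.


f has coefficients f_k = 9^k. For g = 1/(1 - x)^2 the coefficient is g_k = C(k + 1, 1) = k + 1. The Hadamard coefficient is (f * g)_k = 9^k * (k + 1).
For k = 7: 9^7 * 8 = 4782969 * 8 = 38263752.

38263752


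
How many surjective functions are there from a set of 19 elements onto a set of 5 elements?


By inclusion-exclusion on which target elements are missed, the number of surjections from an n-set onto a k-set is
surj(n, k) = sum_{j=0}^{k} (-1)^j C(k, j) (k - j)^n.
Equivalently surj(n, k) = k! * S(n, k), where S(n, k) is the Stirling number of the second kind.
For n = 19, k = 5:
S(19, 5) = 147589284710, so
surj = 5! * 147589284710 = 120 * 147589284710 = 17710714165200.

17710714165200


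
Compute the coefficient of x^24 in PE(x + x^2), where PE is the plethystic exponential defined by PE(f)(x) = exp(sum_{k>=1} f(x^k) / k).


With f(x) = x + x^2, the exponent is sum_{k>=1} (x^k + x^(2k)) / k = -ln(1 - x) - ln(1 - x^2). Exponentiating:
PE(x + x^2) = 1 / ((1 - x)(1 - x^2)).
This is the generating function for partitions of n into parts of size 1 or 2. The number of 2's can be any j in 0..12, and the rest are 1's, so
[x^24] = floor(24/2) + 1 = 13.

13


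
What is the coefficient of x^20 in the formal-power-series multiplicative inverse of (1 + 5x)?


The inverse is 1/(1 + 5x). Apply the geometric identity 1/(1 - y) = sum_{k>=0} y^k with y = -5x:
1/(1 + 5x) = sum_{k>=0} (-5)^k x^k.
So the coefficient of x^20 is (-5)^20 = 95367431640625.

95367431640625


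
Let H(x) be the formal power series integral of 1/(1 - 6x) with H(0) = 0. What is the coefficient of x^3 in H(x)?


1/(1 - 6x) = sum_{k>=0} 6^k x^k. Integrating termwise with H(0) = 0:
H(x) = sum_{k>=0} 6^k x^(k+1) / (k+1) = sum_{m>=1} 6^(m-1) x^m / m.
For m = 3: 6^2/3 = 36/3 = 12.

12


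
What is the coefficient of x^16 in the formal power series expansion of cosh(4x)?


The Maclaurin series is cosh(t) = sum_{m>=0} t^(2m) / (2m)!, so substituting t = 4x, only even powers of x are nonzero, with coefficient of x^(2m) equal to 4^(2m) / (2m)!.
For x^16 the coefficient is 4^16/16! = 4294967296/20922789888000 = 131072/638512875.

131072/638512875


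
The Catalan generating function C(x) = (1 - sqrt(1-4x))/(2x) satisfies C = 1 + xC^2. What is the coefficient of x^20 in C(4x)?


Substituting x -> 4x scales the n-th coefficient by 4^n, so [x^20] C(4x) = 4^20 * C_20.
C_20 = C(2*20, 20)/(21) = 137846528820/21 = 6564120420.
So 4^20 * 6564120420 = 1099511627776 * 6564120420 = 7217326727911880785920.

7217326727911880785920


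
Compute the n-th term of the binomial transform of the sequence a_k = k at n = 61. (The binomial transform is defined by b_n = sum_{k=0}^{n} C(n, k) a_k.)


With a_k = k, b_n = sum_{k=0}^{n} C(n, k) k. Using k * C(n, k) = n * C(n-1, k-1) gives b_n = n * sum_{k>=1} C(n-1, k-1) = n * 2^(n-1).
For n = 61: 61 * 2^60 = 61 * 1152921504606846976 = 70328211781017665536.

70328211781017665536


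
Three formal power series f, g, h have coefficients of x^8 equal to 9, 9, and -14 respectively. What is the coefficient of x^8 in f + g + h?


Series addition is componentwise:
9 + 9 + -14
= 4

4


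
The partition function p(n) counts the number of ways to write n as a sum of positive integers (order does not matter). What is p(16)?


Using the generating function prod_{k>=1} 1/(1-x^k), we compute p(16).
By dynamic programming over parts 1 through 16:
p(16) = 231

231


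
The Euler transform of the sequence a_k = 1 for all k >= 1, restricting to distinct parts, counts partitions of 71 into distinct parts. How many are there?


Partitions of 71 into distinct parts can be computed via generating function.
Product (1+x)(1+x^2)(1+x^3)...
The coefficient of x^71 = 32992

32992


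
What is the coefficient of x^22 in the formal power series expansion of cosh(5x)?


The Maclaurin series is cosh(t) = sum_{m>=0} t^(2m) / (2m)!, so substituting t = 5x, only even powers of x are nonzero, with coefficient of x^(2m) equal to 5^(2m) / (2m)!.
For x^22 the coefficient is 5^22/22! = 2384185791015625/1124000727777607680000 = 3814697265625/1798401164444172288.

3814697265625/1798401164444172288


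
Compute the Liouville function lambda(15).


The Liouville function is lambda(k) = (-1)^Omega(k), where Omega(k) counts the prime factors of k with multiplicity.
Factoring: 15 = 3 * 5, so Omega(15) = 2.
lambda(15) = (-1)^2 = 1.

1


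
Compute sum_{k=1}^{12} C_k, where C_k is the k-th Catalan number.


C_1 through C_12: 1, 2, 5, 14, 42, 132, 429, 1430, 4862, 16796, 58786, 208012
Sum = 1 + 2 + 5 + 14 + 42 + 132 + 429 + 1430 + 4862 + 16796 + 58786 + 208012
= 290511

290511


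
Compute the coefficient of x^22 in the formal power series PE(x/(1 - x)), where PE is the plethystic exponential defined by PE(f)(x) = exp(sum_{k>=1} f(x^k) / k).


For f(x) = x/(1 - x) we have
sum_{k>=1} f(x^k) / k = sum_{k>=1} (1/k) * x^k / (1 - x^k) = sum_{k, m >= 1} x^(k m) / k,
which after exponentiating simplifies to
PE(x/(1 - x)) = prod_{k>=1} 1 / (1 - x^k).
This is the generating function for the partition function p(n), so the coefficient of x^22 is p(22).
Computing p(22) by dynamic programming over parts 1, 2, ..., 22: p(22) = 1002.

1002


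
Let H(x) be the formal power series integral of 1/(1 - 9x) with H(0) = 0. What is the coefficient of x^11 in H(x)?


1/(1 - 9x) = sum_{k>=0} 9^k x^k. Integrating termwise with H(0) = 0:
H(x) = sum_{k>=0} 9^k x^(k+1) / (k+1) = sum_{m>=1} 9^(m-1) x^m / m.
For m = 11: 9^10/11 = 3486784401/11 = 3486784401/11.

3486784401/11


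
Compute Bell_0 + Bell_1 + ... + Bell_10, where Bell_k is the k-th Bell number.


Recall Bell_k counts set partitions of a k-set (with Bell_0 = 1 by convention).
Bell_0 through Bell_10: 1, 1, 2, 5, 15, 52, 203, 877, 4140, 21147, 115975
Sum = 1 + 1 + 2 + 5 + 15 + 52 + 203 + 877 + 4140 + 21147 + 115975 = 142418.

142418


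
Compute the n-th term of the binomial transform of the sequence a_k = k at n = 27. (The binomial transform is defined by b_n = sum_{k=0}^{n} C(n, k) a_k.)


With a_k = k, b_n = sum_{k=0}^{n} C(n, k) k. Using k * C(n, k) = n * C(n-1, k-1) gives b_n = n * sum_{k>=1} C(n-1, k-1) = n * 2^(n-1).
For n = 27: 27 * 2^26 = 27 * 67108864 = 1811939328.

1811939328


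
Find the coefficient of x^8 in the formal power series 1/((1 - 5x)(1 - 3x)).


By partial fractions or Cauchy convolution:
The coefficient equals sum_{k=0}^{8} 5^k * 3^(8-k).
= 966721

966721


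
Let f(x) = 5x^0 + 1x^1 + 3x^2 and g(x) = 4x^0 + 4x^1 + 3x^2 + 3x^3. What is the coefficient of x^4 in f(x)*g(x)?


Cauchy product at x^4:
1*3 + 3*3
= 12

12


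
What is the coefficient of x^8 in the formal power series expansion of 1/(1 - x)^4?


The expansion 1/(1 - x)^r = sum_{k>=0} C(k + r - 1, r - 1) x^k follows from the multiset / negative-binomial theorem (or from repeated differentiation of the geometric series).
For r = 4 and k = 8:
C(11, 3) = 39916800 / (6 * 40320) = 165.

165


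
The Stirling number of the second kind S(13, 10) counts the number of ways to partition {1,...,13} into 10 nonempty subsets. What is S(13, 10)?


Using the explicit formula S(n,k) = (1/k!) sum_{j=0}^{k} (-1)^(k-j) C(k,j) j^n:
S(13, 10) = 39325
Equivalently, S(n,k) is n! times the coefficient of x^n in the EGF (e^x - 1)^k / k!.

39325


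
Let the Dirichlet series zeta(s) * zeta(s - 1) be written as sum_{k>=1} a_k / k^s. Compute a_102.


Convolution gives a_k = sum_{d | k} d * 1 = sum_{d | k} d = sigma(k), the sum of positive divisors of k.
For k = 102, the divisors are 1, 2, 3, 6, 17, 34, 51, 102, so
sigma(102) = 1 + 2 + 3 + 6 + 17 + 34 + 51 + 102 = 216.

216


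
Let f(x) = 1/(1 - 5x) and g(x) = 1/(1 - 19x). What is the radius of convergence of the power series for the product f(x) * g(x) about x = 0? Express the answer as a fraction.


The radius of 1/(1 - 5x) is 1/5 (nearest singularity at x = 1/5), and the radius of 1/(1 - 19x) is 1/19.
The product f(x)*g(x) = 1/((1 - 5x)(1 - 19x)) has singularities at both 1/5 and 1/19, so its radius of convergence is the distance to the nearest one:
min(1/5, 1/19) = 1/19.

1/19


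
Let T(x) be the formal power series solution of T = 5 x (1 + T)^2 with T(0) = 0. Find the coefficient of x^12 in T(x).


Apply the Lagrange inversion formula: if T = 5 x * phi(T) with phi(t) = (1 + t)^2, then [x^n] T = 5^n * (1/n) [t^(n-1)] phi(t)^n = 5^n * (1/n) [t^(n-1)] (1 + t)^(2n) = 5^n * (1/n) C(2n, n-1).
Using the identity C(2n, n-1) = C(2n, n) * n / (n+1), the unscaled factor equals C(2n, n) / (n+1) = C_n, the n-th Catalan number.
For n = 12: C_12 = C(24, 12) / 13 = 2704156/13 = 208012.
With the 5^12 = 244140625 factor, the coefficient is 244140625 * 208012 = 50784179687500.

50784179687500


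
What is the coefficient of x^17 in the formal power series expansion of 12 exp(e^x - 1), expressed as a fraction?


exp(e^x - 1) is the exponential generating function for the Bell numbers Bell_k: exp(e^x - 1) = sum_{k>=0} Bell_k x^k / k!.
So the coefficient of x^17 in 12 exp(e^x - 1) is 12 Bell_17 / 17!.
Computing: Bell_17 = 82864869804 and 17! = 355687428096000, giving
12 * 82864869804/355687428096000 = 255755771/91483392000.

255755771/91483392000


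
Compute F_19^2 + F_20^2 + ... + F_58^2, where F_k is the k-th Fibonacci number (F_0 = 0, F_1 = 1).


There is a standard identity sum_{k=0}^{N} F_k^2 = F_N * F_{N+1} (proved inductively from the telescoping relation F_k^2 = F_k F_{k+1} - F_{k-1} F_k). Then
sum_{k=19}^{58} F_k^2 = F_58 F_59 - F_18 F_19.
Computing: F_58 = 591286729879, F_59 = 956722026041, F_18 = 2584, F_19 = 4181.
Sum = 591286729879 * 956722026041 - 2584 * 4181 = 565697038180994359975335.

565697038180994359975335


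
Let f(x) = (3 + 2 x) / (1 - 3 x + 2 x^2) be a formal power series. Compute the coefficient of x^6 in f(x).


Write f(x) = sum_{k>=0} a_k x^k. Multiplying both sides by 1 - 3 x + 2 x^2 gives
(1 - 3 x + 2 x^2) sum_{k>=0} a_k x^k = 3 + 2 x.
Matching coefficients:
 x^0: a_0 = 3
 x^1: a_1 - 3 a_0 = 2  =>  a_1 = 3*3 + 2 = 11
 x^k (k >= 2): a_k = 3 a_{k-1} - 2 a_{k-2}.
Iterating: a_2 = 27, a_3 = 59, a_4 = 123, a_5 = 251, a_6 = 507.
So the coefficient of x^6 is 507.

507


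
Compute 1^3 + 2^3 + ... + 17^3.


This power sum has a closed form given by Faulhaber's formula
sum_{k=1}^{m} k^p = (1 / (p + 1)) * sum_{j=0}^{p} C(p + 1, j) B_j m^(p + 1 - j),
but for small m direct computation is fastest:
1 + 8 + 27 + 64 + 125 + 216 + 343 + 512 + 729 + 1000 + 1331 + 1728 + 2197 + 2744 + 3375 + 4096 + 4913 = 23409.

23409


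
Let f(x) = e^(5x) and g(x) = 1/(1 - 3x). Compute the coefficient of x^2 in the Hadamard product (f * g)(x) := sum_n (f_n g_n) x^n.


Expanding: f_k = 5^k/k! (from e^(5x)) and g_k = 3^k (from 1/(1 - 3x)). So the Hadamard coefficient (f * g)_k = 5^k 3^k / k! = (15)^k / k!.
For k = 2: 15^2/2! = 225/2 = 225/2.

225/2


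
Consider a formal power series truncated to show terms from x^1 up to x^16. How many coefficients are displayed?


From x^1 to x^16 inclusive, the count is 16 - 1 + 1 = 16.

16


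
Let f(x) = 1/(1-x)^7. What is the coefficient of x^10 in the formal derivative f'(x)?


Differentiate: d/dx [ 1/(1-x)^r ] = r / (1-x)^(r+1).
Here r = 7, so f'(x) = 7 / (1-x)^8.
The expansion of 1/(1-x)^(r+1) has coefficient of x^n equal to C(n+r, r).
So the coefficient of x^10 in f'(x) is
7 * C(17, 7) = 7 * 19448 = 136136

136136


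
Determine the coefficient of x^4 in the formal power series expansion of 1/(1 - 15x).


The geometric series identity gives 1/(1 - c x) = sum_{k>=0} c^k x^k, so the coefficient of x^k is c^k.
Here c = 15 and k = 4.
Computing: 15^4 = 50625

50625


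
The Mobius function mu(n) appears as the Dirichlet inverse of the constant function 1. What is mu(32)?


32 has a squared prime factor, so mu(32) = 0.
Factorization reveals a repeated prime.

0


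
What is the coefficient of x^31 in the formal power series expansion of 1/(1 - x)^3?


The negative binomial / multiset identity is
1/(1 - x)^r = sum_{k>=0} C(k + r - 1, r - 1) x^k.
Here r = 3 and k = 31, so the coefficient is
C(31 + 2, 2) = C(33, 2)
= 528

528


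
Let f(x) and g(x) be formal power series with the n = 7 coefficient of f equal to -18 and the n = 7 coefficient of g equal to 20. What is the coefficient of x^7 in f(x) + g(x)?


Addition of formal power series is termwise.
The coefficient of x^7 in f + g = -18 + 20
= 2

2


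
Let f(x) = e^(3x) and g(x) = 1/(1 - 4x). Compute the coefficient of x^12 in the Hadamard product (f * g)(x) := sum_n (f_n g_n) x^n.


Expanding: f_k = 3^k/k! (from e^(3x)) and g_k = 4^k (from 1/(1 - 4x)). So the Hadamard coefficient (f * g)_k = 3^k 4^k / k! = (12)^k / k!.
For k = 12: 12^12/12! = 8916100448256/479001600 = 35831808/1925.

35831808/1925


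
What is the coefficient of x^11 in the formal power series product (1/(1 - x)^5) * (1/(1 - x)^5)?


Combine the factors: (1/(1 - x)^5) * (1/(1 - x)^5) = 1/(1 - x)^10.
Then use 1/(1 - x)^r = sum_{k>=0} C(k + r - 1, r - 1) x^k with r = 10 and k = 11:
C(20, 9) = 167960.

167960


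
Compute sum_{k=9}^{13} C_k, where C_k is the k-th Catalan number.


C_9 through C_13: 4862, 16796, 58786, 208012, 742900
Sum = 4862 + 16796 + 58786 + 208012 + 742900
= 1031356

1031356


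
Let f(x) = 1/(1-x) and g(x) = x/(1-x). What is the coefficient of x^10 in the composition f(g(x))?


First simplify the composition: f(g(x)) = 1/(1 - x/(1-x)) = (1-x)/((1-x) - x) = (1-x)/(1-2x).
Now extract the coefficient. Write (1-x)/(1-2x) = 1/(1-2x) - x/(1-2x).
The coefficient of x^n in 1/(1-2x) is 2^n, and in x/(1-2x) is 2^(n-1) (for n >= 1).
So the coefficient of x^10 is 2^10 - 2^9 = 1024 - 512 = 512.

512


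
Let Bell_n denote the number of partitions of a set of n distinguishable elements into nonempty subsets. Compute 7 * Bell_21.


Bell_21 can be computed from the Bell triangle or from Dobinski's identity Bell_n = (1/e) * sum_{k>=0} k^n / k!.
Computing Bell_21 = 474869816156751.
Then 7 * 474869816156751 = 3324088713097257.

3324088713097257


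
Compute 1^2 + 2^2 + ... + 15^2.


This power sum has a closed form given by Faulhaber's formula
sum_{k=1}^{m} k^p = (1 / (p + 1)) * sum_{j=0}^{p} C(p + 1, j) B_j m^(p + 1 - j),
but for small m direct computation is fastest:
1 + 4 + 9 + 16 + 25 + 36 + 49 + 64 + 81 + 100 + 121 + 144 + 169 + 196 + 225 = 1240.

1240


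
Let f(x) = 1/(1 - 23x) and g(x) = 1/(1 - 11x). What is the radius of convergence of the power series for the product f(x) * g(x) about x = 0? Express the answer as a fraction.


The radius of 1/(1 - 23x) is 1/23 (nearest singularity at x = 1/23), and the radius of 1/(1 - 11x) is 1/11.
The product f(x)*g(x) = 1/((1 - 23x)(1 - 11x)) has singularities at both 1/23 and 1/11, so its radius of convergence is the distance to the nearest one:
min(1/23, 1/11) = 1/23.

1/23


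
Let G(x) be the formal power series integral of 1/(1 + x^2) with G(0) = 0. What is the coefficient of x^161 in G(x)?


1/(1 + x^2) = sum_{j>=0} (-1)^j x^(2j). Integrating termwise with G(0) = 0:
G(x) = sum_{j>=0} (-1)^j x^(2j+1) / (2j+1) = arctan(x).
Only odd powers are nonzero. For x^161 write 161 = 2*80 + 1, giving
(-1)^80 / 161 = 1/161 = 1/161.

1/161


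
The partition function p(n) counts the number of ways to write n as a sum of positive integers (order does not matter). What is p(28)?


Using the generating function prod_{k>=1} 1/(1-x^k), we compute p(28).
By dynamic programming over parts 1 through 28:
p(28) = 3718

3718


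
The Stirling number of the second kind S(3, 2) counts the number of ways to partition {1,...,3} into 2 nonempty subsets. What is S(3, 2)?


Using the explicit formula S(n,k) = (1/k!) sum_{j=0}^{k} (-1)^(k-j) C(k,j) j^n:
S(3, 2) = 3
Equivalently, S(n,k) is n! times the coefficient of x^n in the EGF (e^x - 1)^k / k!.

3


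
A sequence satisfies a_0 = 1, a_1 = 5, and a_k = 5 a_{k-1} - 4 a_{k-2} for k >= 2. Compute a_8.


The characteristic equation is t^2 - 5 t + 4 = 0, with roots r_1 = 4 and r_2 = 1 (so c_1 = r_1 + r_2, c_2 = -r_1 r_2 as required).
One can use the closed form a_n = A r_1^n + B r_2^n, but direct iteration is more reliable:
a_0 = 1, a_1 = 5, a_2 = 21, a_3 = 85, a_4 = 341, a_5 = 1365, a_6 = 5461, a_7 = 21845, a_8 = 87381.
So a_8 = 87381.

87381


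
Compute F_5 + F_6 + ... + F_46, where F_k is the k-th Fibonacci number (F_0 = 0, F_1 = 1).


Use the identity sum_{k=0}^{N} F_k = F_{N+2} - 1 (which follows from F_{k+2} - F_{k+1} = F_k). Then
sum_{k=5}^{46} F_k = (F_{48} - 1) - (F_{6} - 1) = F_{48} - F_{6}.
Computing: F_{48} = 4807526976, F_{6} = 8, so
Sum = 4807526976 - 8 = 4807526968.

4807526968


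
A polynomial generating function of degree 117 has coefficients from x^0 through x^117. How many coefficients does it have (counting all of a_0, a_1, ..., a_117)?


A polynomial of degree 117 takes the form a_0 + a_1 x + ... + a_117 x^117.
The number of coefficients is 117 + 1 = 118.

118


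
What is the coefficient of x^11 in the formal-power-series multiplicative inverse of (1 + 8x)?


The inverse is 1/(1 + 8x). Apply the geometric identity 1/(1 - y) = sum_{k>=0} y^k with y = -8x:
1/(1 + 8x) = sum_{k>=0} (-8)^k x^k.
So the coefficient of x^11 is (-8)^11 = -8589934592.

-8589934592


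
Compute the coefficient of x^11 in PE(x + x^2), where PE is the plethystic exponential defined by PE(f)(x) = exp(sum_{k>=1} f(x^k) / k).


With f(x) = x + x^2, the exponent is sum_{k>=1} (x^k + x^(2k)) / k = -ln(1 - x) - ln(1 - x^2). Exponentiating:
PE(x + x^2) = 1 / ((1 - x)(1 - x^2)).
This is the generating function for partitions of n into parts of size 1 or 2. The number of 2's can be any j in 0..5, and the rest are 1's, so
[x^11] = floor(11/2) + 1 = 6.

6


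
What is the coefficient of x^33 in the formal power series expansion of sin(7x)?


The Maclaurin series is sin(t) = sum_{k>=0} (-1)^k t^(2k+1) / (2k+1)!, so substituting t = 7x, only odd powers of x are nonzero, with coefficient of x^(2k+1) equal to (-1)^k 7^(2k+1) / (2k+1)!.
Write 33 = 2*16 + 1, giving the coefficient (-1)^16 * 7^33 / 33! = 7730993719707444524137094407/8683317618811886495518194401280000000 = 3219905755813179726837607/3616542115290248436284129280000000.

3219905755813179726837607/3616542115290248436284129280000000


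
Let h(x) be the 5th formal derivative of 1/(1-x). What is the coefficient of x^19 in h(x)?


Differentiating 5 times: d^5/dx^5 [1/(1-x)] = 5!/(1-x)^6.
The expansion 1/(1-x)^6 = sum_{k>=0} C(k+5, 5) x^k, so the coefficient of x^n in 5!/(1-x)^6 is 5! * C(n+5, 5).
For n = 19: 120 * C(24, 5) = 120 * 42504 = 5100480

5100480


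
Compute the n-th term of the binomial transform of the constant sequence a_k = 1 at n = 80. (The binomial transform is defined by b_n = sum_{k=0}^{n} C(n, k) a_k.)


With a_k = 1 for all k, b_n = sum_{k=0}^{n} C(n, k) = 2^n by the binomial theorem.
For n = 80: 2^80 = 1208925819614629174706176.

1208925819614629174706176


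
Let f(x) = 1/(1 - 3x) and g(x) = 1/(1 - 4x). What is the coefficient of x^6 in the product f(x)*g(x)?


The coefficient of x^n in f*g is the Cauchy product: sum_{k=0}^{n} a^k * b^(n-k).
With a=3, b=4, n=6:
sum_{k=0}^{6} 3^k * 4^(6-k)
= 14197

14197


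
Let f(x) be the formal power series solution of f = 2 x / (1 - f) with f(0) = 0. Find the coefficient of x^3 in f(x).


Apply Lagrange inversion: f = 2 x * phi(f) with phi(t) = 1/(1 - t), so
[x^n] f = 2^n * (1/n) [t^(n-1)] phi(t)^n = 2^n * (1/n) [t^(n-1)] (1 - t)^(-n) = 2^n * (1/n) C(2n - 2, n - 1) = 2^n * C_{n-1}.
For n = 3: C_2 = C(4, 2) / 3 = 6/3 = 2.
With the 2^3 = 8 factor, the coefficient is 8 * 2 = 16.

16


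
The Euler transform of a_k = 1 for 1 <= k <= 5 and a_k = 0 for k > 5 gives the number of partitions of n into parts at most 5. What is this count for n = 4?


Partitions of 4 into parts at most 5:
Using generating function (1-x)^(-1)(1-x^2)^(-1)...(1-x^5)^(-1),
the coefficient of x^4 = 5

5


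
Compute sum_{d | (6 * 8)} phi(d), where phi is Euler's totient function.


First, 6 * 8 = 48. One classical identity is sum_{d | n} phi(d) = n (each k in [1, n] has a unique gcd with n, and among the k's with gcd(k, n) = n/d there are phi(d) of them). So the sum equals 48. We also verify directly:
Divisors of 48: 1, 2, 3, 4, 6, 8, 12, 16, 24, 48.
phi values: 1, 1, 2, 2, 2, 4, 4, 8, 8, 16.
Sum = 48.

48


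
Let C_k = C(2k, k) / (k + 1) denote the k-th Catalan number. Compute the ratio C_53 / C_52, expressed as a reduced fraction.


Using C_k = (2k)! / (k! (k+1)!), the ratio C_{k+1}/C_k simplifies to
C_{k+1}/C_k = [(2k+2)! / ((k+1)! (k+2)!)] * [k! (k+1)! / (2k)!]
 = (2k+2)(2k+1) / ((k+1)(k+2)) = 2(2k+1) / (k+2).
For k = 52: 2(2*52 + 1) / (52 + 2) = 210/54 = 35/9.

35/9


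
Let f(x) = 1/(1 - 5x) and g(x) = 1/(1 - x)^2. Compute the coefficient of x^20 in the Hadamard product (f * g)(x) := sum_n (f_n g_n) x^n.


f has coefficients f_k = 5^k. For g = 1/(1 - x)^2 the coefficient is g_k = C(k + 1, 1) = k + 1. The Hadamard coefficient is (f * g)_k = 5^k * (k + 1).
For k = 20: 5^20 * 21 = 95367431640625 * 21 = 2002716064453125.

2002716064453125


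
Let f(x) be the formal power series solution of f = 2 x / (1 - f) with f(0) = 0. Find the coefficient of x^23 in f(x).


Apply Lagrange inversion: f = 2 x * phi(f) with phi(t) = 1/(1 - t), so
[x^n] f = 2^n * (1/n) [t^(n-1)] phi(t)^n = 2^n * (1/n) [t^(n-1)] (1 - t)^(-n) = 2^n * (1/n) C(2n - 2, n - 1) = 2^n * C_{n-1}.
For n = 23: C_22 = C(44, 22) / 23 = 2104098963720/23 = 91482563640.
With the 2^23 = 8388608 factor, the coefficient is 8388608 * 91482563640 = 767411365211013120.

767411365211013120


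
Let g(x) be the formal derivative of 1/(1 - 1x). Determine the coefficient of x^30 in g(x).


Differentiate termwise: d/dx sum_{k>=0} 1^k x^k = sum_{k>=1} k 1^k x^(k-1) = sum_{j>=0} (j+1) 1^(j+1) x^j.
Equivalently, d/dx [1/(1 - 1x)] = 1/(1 - 1x)^2.
For j = 30: 31 * 1^31 = 31 * 1 = 31.

31


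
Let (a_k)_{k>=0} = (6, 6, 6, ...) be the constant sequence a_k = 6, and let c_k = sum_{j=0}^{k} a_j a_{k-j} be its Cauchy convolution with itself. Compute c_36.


Since a_j = 6 for all j >= 0, the convolution sum becomes
c_k = sum_{j=0}^{k} 6 * 6 = 36 * (k + 1).
Equivalently, the generating function of (a_k) is 6/(1 - x) and its square is 36/(1 - x)^2 = sum_{k>=0} 36(k + 1) x^k.
For k = 36: 36 * 37 = 1332.

1332


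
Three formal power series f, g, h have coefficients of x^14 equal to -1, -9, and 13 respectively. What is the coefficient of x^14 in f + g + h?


Series addition is componentwise:
-1 + -9 + 13
= 3

3


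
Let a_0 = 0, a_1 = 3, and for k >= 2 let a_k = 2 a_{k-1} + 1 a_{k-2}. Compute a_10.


Iterating the recurrence forward:
a_0 = 0
a_1 = 3
a_2 = 2*3 + 1*0 = 6
a_3 = 2*6 + 1*3 = 15
a_4 = 2*15 + 1*6 = 36
a_5 = 2*36 + 1*15 = 87
a_6 = 2*87 + 1*36 = 210
a_7 = 2*210 + 1*87 = 507
a_8 = 2*507 + 1*210 = 1224
a_9 = 2*1224 + 1*507 = 2955
a_10 = 2*2955 + 1*1224 = 7134
So a_10 = 7134.

7134


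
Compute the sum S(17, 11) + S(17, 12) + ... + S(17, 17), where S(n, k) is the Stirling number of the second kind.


By definition, S(n, k) counts partitions of an n-set into exactly k nonempty blocks.
Computing row n = 17 for k = 11..17:
S(17, k): 512060978, 62022324, 4910178, 249900, 7820, 136, 1
Sum = 579251337.

579251337


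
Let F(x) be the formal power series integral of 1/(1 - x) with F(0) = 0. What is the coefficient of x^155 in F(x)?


1/(1 - x) = sum_{k>=0} x^k. Integrating termwise and using F(0) = 0 gives
F(x) = sum_{k>=0} x^(k+1) / (k+1) = sum_{m>=1} x^m / m = -ln(1 - x).
So the coefficient of x^155 is 1/155 = 1/155.

1/155


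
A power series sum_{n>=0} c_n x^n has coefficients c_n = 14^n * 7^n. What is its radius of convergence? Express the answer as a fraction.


By the root test (Cauchy-Hadamard), the radius is R = 1 / limsup_n |c_n|^(1/n).
Here |c_n|^(1/n) = (14^n * 7^n)^(1/n) = 14 * 7 = 98 for all n.
So R = 1/98 = 1/98.

1/98


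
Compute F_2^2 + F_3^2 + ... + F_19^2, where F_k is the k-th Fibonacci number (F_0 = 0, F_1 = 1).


There is a standard identity sum_{k=0}^{N} F_k^2 = F_N * F_{N+1} (proved inductively from the telescoping relation F_k^2 = F_k F_{k+1} - F_{k-1} F_k). Then
sum_{k=2}^{19} F_k^2 = F_19 F_20 - F_1 F_2.
Computing: F_19 = 4181, F_20 = 6765, F_1 = 1, F_2 = 1.
Sum = 4181 * 6765 - 1 * 1 = 28284464.

28284464


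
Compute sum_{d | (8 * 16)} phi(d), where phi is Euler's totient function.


First, 8 * 16 = 128. One classical identity is sum_{d | n} phi(d) = n (each k in [1, n] has a unique gcd with n, and among the k's with gcd(k, n) = n/d there are phi(d) of them). So the sum equals 128. We also verify directly:
Divisors of 128: 1, 2, 4, 8, 16, 32, 64, 128.
phi values: 1, 1, 2, 4, 8, 16, 32, 64.
Sum = 128.

128


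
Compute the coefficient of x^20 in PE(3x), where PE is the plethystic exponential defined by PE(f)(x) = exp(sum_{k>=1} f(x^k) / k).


With f(x) = 3x, the exponent is sum_{k>=1} 3 x^k / k = 3 * (-ln(1 - x)). Exponentiating:
PE(3x) = exp(-3 ln(1 - x)) = 1/(1 - x)^3.
By the negative binomial expansion, [x^n] 1/(1 - x)^3 = C(n + 2, 2).
For n = 20: C(22, 2) = 231.

231


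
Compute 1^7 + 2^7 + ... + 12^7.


This power sum has a closed form given by Faulhaber's formula
sum_{k=1}^{m} k^p = (1 / (p + 1)) * sum_{j=0}^{p} C(p + 1, j) B_j m^(p + 1 - j),
but for small m direct computation is fastest:
1 + 128 + 2187 + 16384 + 78125 + 279936 + 823543 + 2097152 + 4782969 + 10000000 + 19487171 + 35831808 = 73399404.

73399404


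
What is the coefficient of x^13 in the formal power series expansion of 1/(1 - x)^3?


The expansion 1/(1 - x)^r = sum_{k>=0} C(k + r - 1, r - 1) x^k follows from the multiset / negative-binomial theorem (or from repeated differentiation of the geometric series).
For r = 3 and k = 13:
C(15, 2) = 1307674368000 / (2 * 6227020800) = 105.

105


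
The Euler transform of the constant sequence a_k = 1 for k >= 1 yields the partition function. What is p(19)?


The Euler transform converts the sequence a_k = 1 into the number of integer partitions.
Using the recurrence or dynamic programming:
p(19) = 490

490


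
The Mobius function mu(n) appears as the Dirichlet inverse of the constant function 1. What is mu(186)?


186 = 2 * 3 * 31 (all distinct primes).
mu(186) = (-1)^3 = -1

-1


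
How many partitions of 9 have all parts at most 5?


Using the generating function (1-x)^(-1)(1-x^2)^(-1)...(1-x^5)^(-1),
the coefficient of x^9 counts these restricted partitions.
Result = 23

23


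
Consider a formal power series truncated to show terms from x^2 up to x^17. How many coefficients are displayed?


From x^2 to x^17 inclusive, the count is 17 - 2 + 1 = 16.

16


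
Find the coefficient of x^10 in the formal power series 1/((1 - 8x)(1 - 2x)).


By partial fractions or Cauchy convolution:
The coefficient equals sum_{k=0}^{10} 8^k * 2^(10-k).
= 1431655424

1431655424


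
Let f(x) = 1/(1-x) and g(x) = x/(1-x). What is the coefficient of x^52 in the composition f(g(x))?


First simplify the composition: f(g(x)) = 1/(1 - x/(1-x)) = (1-x)/((1-x) - x) = (1-x)/(1-2x).
Now extract the coefficient. Write (1-x)/(1-2x) = 1/(1-2x) - x/(1-2x).
The coefficient of x^n in 1/(1-2x) is 2^n, and in x/(1-2x) is 2^(n-1) (for n >= 1).
So the coefficient of x^52 is 2^52 - 2^51 = 4503599627370496 - 2251799813685248 = 2251799813685248.

2251799813685248


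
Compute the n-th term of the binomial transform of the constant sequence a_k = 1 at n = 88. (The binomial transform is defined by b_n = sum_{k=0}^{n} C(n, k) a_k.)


With a_k = 1 for all k, b_n = sum_{k=0}^{n} C(n, k) = 2^n by the binomial theorem.
For n = 88: 2^88 = 309485009821345068724781056.

309485009821345068724781056


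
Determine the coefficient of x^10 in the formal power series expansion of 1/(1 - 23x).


The geometric series identity gives 1/(1 - c x) = sum_{k>=0} c^k x^k, so the coefficient of x^k is c^k.
Here c = 23 and k = 10.
Computing: 23^10 = 41426511213649

41426511213649


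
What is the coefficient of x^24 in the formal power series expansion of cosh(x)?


The Maclaurin series is cosh(t) = sum_{m>=0} t^(2m) / (2m)!, so substituting t = x, only even powers of x are nonzero, with coefficient of x^(2m) equal to 1 / (2m)!.
For x^24 the coefficient is 1/24! = 1/620448401733239439360000 = 1/620448401733239439360000.

1/620448401733239439360000


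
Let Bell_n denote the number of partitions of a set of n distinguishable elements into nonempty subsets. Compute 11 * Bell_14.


Bell_14 can be computed from the Bell triangle or from Dobinski's identity Bell_n = (1/e) * sum_{k>=0} k^n / k!.
Computing Bell_14 = 190899322.
Then 11 * 190899322 = 2099892542.

2099892542


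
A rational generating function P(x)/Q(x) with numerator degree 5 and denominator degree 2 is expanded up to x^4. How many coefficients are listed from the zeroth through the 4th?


Expanding up to x^4 gives the coefficients for x^0, x^1, ..., x^4.
That is 4 + 1 = 5 coefficients in total.

5


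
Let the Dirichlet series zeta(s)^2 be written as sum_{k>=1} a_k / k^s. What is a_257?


The Dirichlet convolution of the constant function 1 with itself gives (1 * 1)(k) = sum_{d | k} 1 = d(k), the number of positive divisors of k.
Since zeta(s) = sum_{k>=1} 1/k^s, we have zeta(s)^2 = sum_{k>=1} d(k)/k^s, so a_k = d(k).
For k = 257: the divisors are 1, 257.
Count = 2.

2


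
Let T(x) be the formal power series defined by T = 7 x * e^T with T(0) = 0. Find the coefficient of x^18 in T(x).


Apply the Lagrange inversion formula: if T = 7 x * phi(T) with phi(t) = e^t, then
[x^n] T = 7^n * (1/n) [t^(n-1)] phi(t)^n = 7^n * (1/n) [t^(n-1)] e^(n t) = 7^n * (1/n) * n^(n-1) / (n-1)! = 7^n * n^(n-1) / n!.
When c = 1 this is the Cayley count of rooted labeled trees on n vertices, divided by n!.
For n = 18: 7^18 * 18^17 / 18! = 1628413597910449 * 2185911559738696531968/6402373705728000 = 168947301180197983304053458/303875.

168947301180197983304053458/303875


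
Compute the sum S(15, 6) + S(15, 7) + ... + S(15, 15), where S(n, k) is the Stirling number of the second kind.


By definition, S(n, k) counts partitions of an n-set into exactly k nonempty blocks.
Computing row n = 15 for k = 6..15:
S(15, k): 420693273, 408741333, 216627840, 67128490, 12662650, 1479478, 106470, 4550, 105, 1
Sum = 1127444190.

1127444190


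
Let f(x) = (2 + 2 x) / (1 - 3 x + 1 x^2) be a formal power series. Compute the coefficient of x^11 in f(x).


Write f(x) = sum_{k>=0} a_k x^k. Multiplying both sides by 1 - 3 x + 1 x^2 gives
(1 - 3 x + 1 x^2) sum_{k>=0} a_k x^k = 2 + 2 x.
Matching coefficients:
 x^0: a_0 = 2
 x^1: a_1 - 3 a_0 = 2  =>  a_1 = 3*2 + 2 = 8
 x^k (k >= 2): a_k = 3 a_{k-1} - 1 a_{k-2}.
Iterating: a_2 = 22, a_3 = 58, a_4 = 152, a_5 = 398, a_6 = 1042, a_7 = 2728, a_8 = 7142, a_9 = 18698, a_10 = 48952, a_11 = 128158.
So the coefficient of x^11 is 128158.

128158


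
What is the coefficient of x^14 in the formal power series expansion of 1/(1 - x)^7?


The negative binomial / multiset identity is
1/(1 - x)^r = sum_{k>=0} C(k + r - 1, r - 1) x^k.
Here r = 7 and k = 14, so the coefficient is
C(14 + 6, 6) = C(20, 6)
= 38760

38760


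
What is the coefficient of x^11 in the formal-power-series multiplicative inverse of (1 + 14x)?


The inverse is 1/(1 + 14x). Apply the geometric identity 1/(1 - y) = sum_{k>=0} y^k with y = -14x:
1/(1 + 14x) = sum_{k>=0} (-14)^k x^k.
So the coefficient of x^11 is (-14)^11 = -4049565169664.

-4049565169664


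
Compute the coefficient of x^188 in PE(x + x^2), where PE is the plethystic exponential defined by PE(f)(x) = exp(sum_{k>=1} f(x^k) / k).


With f(x) = x + x^2, the exponent is sum_{k>=1} (x^k + x^(2k)) / k = -ln(1 - x) - ln(1 - x^2). Exponentiating:
PE(x + x^2) = 1 / ((1 - x)(1 - x^2)).
This is the generating function for partitions of n into parts of size 1 or 2. The number of 2's can be any j in 0..94, and the rest are 1's, so
[x^188] = floor(188/2) + 1 = 95.

95


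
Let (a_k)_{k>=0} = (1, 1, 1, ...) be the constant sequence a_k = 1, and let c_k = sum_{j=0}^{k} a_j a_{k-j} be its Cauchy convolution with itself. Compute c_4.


Since a_j = 1 for all j >= 0, the convolution sum becomes
c_k = sum_{j=0}^{k} 1 * 1 = 1 * (k + 1).
Equivalently, the generating function of (a_k) is 1/(1 - x) and its square is 1/(1 - x)^2 = sum_{k>=0} 1(k + 1) x^k.
For k = 4: 1 * 5 = 5.

5


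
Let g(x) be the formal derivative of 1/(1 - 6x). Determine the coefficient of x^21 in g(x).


Differentiate termwise: d/dx sum_{k>=0} 6^k x^k = sum_{k>=1} k 6^k x^(k-1) = sum_{j>=0} (j+1) 6^(j+1) x^j.
Equivalently, d/dx [1/(1 - 6x)] = 6/(1 - 6x)^2.
For j = 21: 22 * 6^22 = 22 * 131621703842267136 = 2895677484529876992.

2895677484529876992


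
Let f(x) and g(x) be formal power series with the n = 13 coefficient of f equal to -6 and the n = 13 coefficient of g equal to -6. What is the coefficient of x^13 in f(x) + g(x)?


Addition of formal power series is termwise.
The coefficient of x^13 in f + g = -6 + -6
= -12

-12


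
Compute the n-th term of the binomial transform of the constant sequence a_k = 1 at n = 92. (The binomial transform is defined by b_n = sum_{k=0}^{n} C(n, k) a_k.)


With a_k = 1 for all k, b_n = sum_{k=0}^{n} C(n, k) = 2^n by the binomial theorem.
For n = 92: 2^92 = 4951760157141521099596496896.

4951760157141521099596496896


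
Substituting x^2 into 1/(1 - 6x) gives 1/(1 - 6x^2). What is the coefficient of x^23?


Since 1/(1 - 6x^2) only has even powers of x,
the coefficient of x^23 (odd) is 0.

0


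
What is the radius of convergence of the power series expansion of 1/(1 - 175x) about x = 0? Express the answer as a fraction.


Expanding 1/(1 - 175x) = sum_{k>=0} 175^k x^k, the series converges when |175x| < 1, i.e., |x| < 1/175.
So the radius of convergence is 1/175 = 1/175.

1/175


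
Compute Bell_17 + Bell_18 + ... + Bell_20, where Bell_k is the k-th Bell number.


Recall Bell_k counts set partitions of a k-set (with Bell_0 = 1 by convention).
Bell_17 through Bell_20: 82864869804, 682076806159, 5832742205057, 51724158235372
Sum = 82864869804 + 682076806159 + 5832742205057 + 51724158235372 = 58321842116392.

58321842116392


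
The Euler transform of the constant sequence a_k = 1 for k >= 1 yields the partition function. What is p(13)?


The Euler transform converts the sequence a_k = 1 into the number of integer partitions.
Using the recurrence or dynamic programming:
p(13) = 101

101


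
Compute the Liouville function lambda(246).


The Liouville function is lambda(k) = (-1)^Omega(k), where Omega(k) counts the prime factors of k with multiplicity.
Factoring: 246 = 2 * 3 * 41, so Omega(246) = 3.
lambda(246) = (-1)^3 = -1.

-1


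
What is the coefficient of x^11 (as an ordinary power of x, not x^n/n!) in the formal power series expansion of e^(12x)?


The exponential series is e^y = sum_{k>=0} y^k / k!. Substituting y = 12x gives
e^(12x) = sum_{k>=0} 12^k x^k / k!.
So the coefficient of x^n is a^n/n! with a = 12, n = 11:
12^11 / 11! = 743008370688/39916800 = 35831808/1925

35831808/1925


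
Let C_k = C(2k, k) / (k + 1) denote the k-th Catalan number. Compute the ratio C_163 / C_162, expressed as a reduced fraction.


Using C_k = (2k)! / (k! (k+1)!), the ratio C_{k+1}/C_k simplifies to
C_{k+1}/C_k = [(2k+2)! / ((k+1)! (k+2)!)] * [k! (k+1)! / (2k)!]
 = (2k+2)(2k+1) / ((k+1)(k+2)) = 2(2k+1) / (k+2).
For k = 162: 2(2*162 + 1) / (162 + 2) = 650/164 = 325/82.

325/82


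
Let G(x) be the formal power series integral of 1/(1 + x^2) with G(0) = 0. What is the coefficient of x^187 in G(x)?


1/(1 + x^2) = sum_{j>=0} (-1)^j x^(2j). Integrating termwise with G(0) = 0:
G(x) = sum_{j>=0} (-1)^j x^(2j+1) / (2j+1) = arctan(x).
Only odd powers are nonzero. For x^187 write 187 = 2*93 + 1, giving
(-1)^93 / 187 = -1/187 = -1/187.

-1/187
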